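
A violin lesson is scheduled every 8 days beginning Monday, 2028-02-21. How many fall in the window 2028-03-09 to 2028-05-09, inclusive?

Occurrences land 8·i days after 2028-02-21 for i = 0, 1, 2, …
2028-03-09 is 17 days after the start; 17 ÷ 8 = 2 remainder 1; since the remainder is 1, round up to i = 3. First occurrence in the window: #4 on 2028-03-16 (3×8 = 24 days in).
2028-05-09 is 78 days after the start; 78 ÷ 8 = 9 remainder 6. Last occurrence in the window: #10 on 2028-05-03.
Occurrences #4 through #10: 7 in total.

7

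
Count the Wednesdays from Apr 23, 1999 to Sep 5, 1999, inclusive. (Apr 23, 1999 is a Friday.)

Apr 23, 1999 is a Friday; the first Wednesday on or after it is Apr 28, 1999 (5 days later).
From Apr 28, 1999 to Sep 5, 1999: 2 + 31 + 30 + 31 + 31 + 5 = 130 days (rest of Apr, May, Jun, Jul, Aug, Sep).
130 ÷ 7 = 18 full weeks with remainder 4, so 18 more Wednesdays after the first → 19.

19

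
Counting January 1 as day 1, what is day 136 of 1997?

May 16, 1997

January has 31 days (136 − 31 = 105 remain).
February has 28 days (105 − 28 = 77 remain).
March has 31 days (77 − 31 = 46 remain).
April has 30 days (46 − 30 = 16 remain).
16 into May → May 16.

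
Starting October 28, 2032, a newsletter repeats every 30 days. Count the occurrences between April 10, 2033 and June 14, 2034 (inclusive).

14

Occurrences land 30·i days after October 28, 2032 for i = 0, 1, 2, …
April 10, 2033 is 164 days after the start; 164 ÷ 30 = 5 remainder 14; since the remainder is 14, round up to i = 6. First occurrence in the window: #7 on April 26, 2033 (6×30 = 180 days in).
June 14, 2034 is 594 days after the start; 594 ÷ 30 = 19 remainder 24. Last occurrence in the window: #20 on May 21, 2034.
Occurrences #7 through #20: 14 in total.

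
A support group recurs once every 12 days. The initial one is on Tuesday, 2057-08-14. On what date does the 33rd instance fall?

The 33rd occurrence is 32 intervals after the first: 32 × 12 = 384 days after 2057-08-14.
August has 31 days — 17 days to the end of August leaves 367.
September has 30 days (337 left).
October has 31 days (306 left).
November has 30 days (276 left).
December has 31 days (245 left).
January has 31 days (214 left).
February has 28 days (186 left).
March has 31 days (155 left).
April has 30 days (125 left).
May has 31 days (94 left).
June has 30 days (64 left).
July has 31 days (33 left).
August has 31 days (2 left).
2 days into September → 2058-09-02.

2058-09-02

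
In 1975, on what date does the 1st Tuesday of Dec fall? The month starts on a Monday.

Dec 2, 1975

Dec 1975 begins on a Monday, so the first Tuesday is Dec 2 (1 day later).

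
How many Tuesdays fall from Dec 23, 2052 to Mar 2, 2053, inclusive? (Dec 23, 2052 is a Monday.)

10

Dec 23, 2052 is a Monday; the first Tuesday on or after it is Dec 24, 2052 (1 day later).
From Dec 24, 2052 to Mar 2, 2053: 7 + 31 + 28 + 2 = 68 days (rest of Dec, Jan, Feb, Mar).
68 ÷ 7 = 9 full weeks with remainder 5, so 9 more Tuesdays after the first → 10.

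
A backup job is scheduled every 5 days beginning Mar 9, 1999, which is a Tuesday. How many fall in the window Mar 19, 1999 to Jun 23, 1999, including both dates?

20

Occurrences land 5·i days after Mar 9, 1999 for i = 0, 1, 2, …
Mar 19, 1999 is 10 days after the start; 10 ÷ 5 = 2 remainder 0. First occurrence in the window: #3 on Mar 19, 1999 (2×5 = 10 days in).
Jun 23, 1999 is 106 days after the start; 106 ÷ 5 = 21 remainder 1. Last occurrence in the window: #22 on Jun 22, 1999.
Occurrences #3 through #22: 20 in total.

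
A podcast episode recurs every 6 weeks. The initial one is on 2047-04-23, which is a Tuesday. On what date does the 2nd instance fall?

2047-06-04

The 2nd occurrence is 1 interval after the first: 1 × 42 = 42 days after 2047-04-23.
April has 30 days — 7 days to the end of April leaves 35.
May has 31 days (4 left).
4 days into June → 2047-06-04.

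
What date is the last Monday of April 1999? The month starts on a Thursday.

April 1999 begins on a Thursday, so the first Monday is April 5 (4 days later).
April 1999 has 30 days. Adding weeks: 5, 12, 19, 26 — the last one ≤ 30 is the 26th.

26 April 1999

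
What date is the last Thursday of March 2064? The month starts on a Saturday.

March 2064 begins on a Saturday, so the first Thursday is March 6 (5 days later).
March 2064 has 31 days. Adding weeks: 6, 13, 20, 27 — the last one ≤ 31 is the 27th.

March 27, 2064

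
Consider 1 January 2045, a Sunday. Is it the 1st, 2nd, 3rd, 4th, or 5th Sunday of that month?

Day 1 falls in week ⌈1/7⌉ of the month.
Days 1–7 hold the 1st Sunday, 8–14 the 2nd, 15–21 the 3rd, 22–28 the 4th, 29–31 the 5th.
1 is in the range for the 1st.

1st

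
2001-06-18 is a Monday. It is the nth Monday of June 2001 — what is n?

Day 18 falls in week ⌈18/7⌉ of the month.
Days 1–7 hold the 1st Monday, 8–14 the 2nd, 15–21 the 3rd, 22–28 the 4th, 29–31 the 5th.
18 is in the range for the 3rd.

3rd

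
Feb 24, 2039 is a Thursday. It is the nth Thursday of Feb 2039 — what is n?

Day 24 falls in week ⌈24/7⌉ of the month.
Days 1–7 hold the 1st Thursday, 8–14 the 2nd, 15–21 the 3rd, 22–28 the 4th, 29–31 the 5th.
24 is in the range for the 4th.

4th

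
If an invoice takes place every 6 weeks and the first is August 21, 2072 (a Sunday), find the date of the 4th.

December 25, 2072

The 4th occurrence is 3 intervals after the first: 3 × 42 = 126 days after August 21, 2072.
August has 31 days — 10 days to the end of August leaves 116.
September has 30 days (86 left).
October has 31 days (55 left).
November has 30 days (25 left).
25 days into December → December 25, 2072.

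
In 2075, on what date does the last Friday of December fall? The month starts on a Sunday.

2075-12-27

December 2075 begins on a Sunday, so the first Friday is December 6 (5 days later).
December 2075 has 31 days. Adding weeks: 6, 13, 20, 27 — the last one ≤ 31 is the 27th.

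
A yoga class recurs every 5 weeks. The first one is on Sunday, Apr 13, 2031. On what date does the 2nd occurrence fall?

The 2nd occurrence is 1 interval after the first: 1 × 35 = 35 days after Apr 13, 2031.
Apr has 30 days — 17 days to the end of Apr leaves 18.
18 days into May → May 18, 2031.

May 18, 2031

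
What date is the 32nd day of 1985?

February 1, 1985

January has 31 days (32 − 31 = 1 remain).
1 into February → February 1.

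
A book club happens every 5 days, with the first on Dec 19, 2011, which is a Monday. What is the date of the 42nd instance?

The 42nd occurrence is 41 intervals after the first: 41 × 5 = 205 days after Dec 19, 2011.
Dec has 31 days — 12 days to the end of Dec leaves 193.
Jan has 31 days (162 left).
Feb has 29 days (133 left).
Mar has 31 days (102 left).
Apr has 30 days (72 left).
May has 31 days (41 left).
Jun has 30 days (11 left).
11 days into Jul → Jul 11, 2012.

Jul 11, 2012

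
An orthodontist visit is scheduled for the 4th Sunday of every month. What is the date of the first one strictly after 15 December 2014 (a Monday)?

December 2014 starts on a Monday; its first Sunday is the 7th, so the 4th Sunday is the 28th — 28 December 2014.
28 December 2014 is after 15 December 2014, so that is the next one.

28 December 2014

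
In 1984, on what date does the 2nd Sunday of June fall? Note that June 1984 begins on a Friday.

1984-06-10

June 1984 begins on a Friday, so the first Sunday is June 3 (2 days later).
The 2nd Sunday is 1 weeks later: 3 + 7 = 10.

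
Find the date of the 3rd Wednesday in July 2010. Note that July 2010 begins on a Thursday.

July 21, 2010

July 2010 begins on a Thursday, so the first Wednesday is July 7 (6 days later).
The 3rd Wednesday is 2 weeks later: 7 + 14 = 21.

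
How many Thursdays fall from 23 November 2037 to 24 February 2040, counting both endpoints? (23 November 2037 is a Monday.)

118

23 November 2037 is a Monday; the first Thursday on or after it is 26 November 2037 (3 days later).
From 26 November 2037 to 24 February 2040: 35 + 365 + 365 + 55 = 820 days (rest of 2037, 2038, 2039, to 24 February 2040 in 2040).
820 ÷ 7 = 117 full weeks with remainder 1, so 117 more Thursdays after the first → 118.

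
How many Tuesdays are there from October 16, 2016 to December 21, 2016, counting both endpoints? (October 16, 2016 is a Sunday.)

10

October 16, 2016 is a Sunday; the first Tuesday on or after it is October 18, 2016 (2 days later).
From October 18, 2016 to December 21, 2016: 13 + 30 + 21 = 64 days (rest of October, November, December).
64 ÷ 7 = 9 full weeks with remainder 1, so 9 more Tuesdays after the first → 10.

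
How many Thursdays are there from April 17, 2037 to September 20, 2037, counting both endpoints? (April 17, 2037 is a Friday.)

22

April 17, 2037 is a Friday; the first Thursday on or after it is April 23, 2037 (6 days later).
From April 23, 2037 to September 20, 2037: 7 + 31 + 30 + 31 + 31 + 20 = 150 days (rest of April, May, June, July, August, September).
150 ÷ 7 = 21 full weeks with remainder 3, so 21 more Thursdays after the first → 22.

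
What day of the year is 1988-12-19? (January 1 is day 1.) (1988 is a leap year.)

Days in months before December: 31 + 29 + 31 + 30 + 31 + 30 + 31 + 31 + 30 + 31 + 30 = 335.
Plus 19 days into December → day 354.

354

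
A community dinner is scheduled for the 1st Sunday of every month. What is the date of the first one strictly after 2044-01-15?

January 2044 starts on a Friday, so its 1st Sunday is 2044-01-03 (2 days in).
That is not after 2044-01-15, so look at February 2044.
February 2044 starts on a Monday, so its 1st Sunday is 2044-02-07 (6 days in).

2044-02-07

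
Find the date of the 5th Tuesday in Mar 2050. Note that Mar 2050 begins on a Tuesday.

Mar 2050 begins on a Tuesday, so the first Tuesday is Mar 1.
The 5th Tuesday is 4 weeks later: 1 + 28 = 29.

Mar 29, 2050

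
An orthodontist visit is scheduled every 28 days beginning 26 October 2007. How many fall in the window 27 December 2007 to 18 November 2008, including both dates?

Occurrences land 28·i days after 26 October 2007 for i = 0, 1, 2, …
27 December 2007 is 62 days after the start; 62 ÷ 28 = 2 remainder 6; since the remainder is 6, round up to i = 3. First occurrence in the window: #4 on 18 January 2008 (3×28 = 84 days in).
18 November 2008 is 389 days after the start; 389 ÷ 28 = 13 remainder 25. Last occurrence in the window: #14 on 24 October 2008.
Occurrences #4 through #14: 11 in total.

11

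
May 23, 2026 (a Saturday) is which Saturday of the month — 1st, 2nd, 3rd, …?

4th

Day 23 falls in week ⌈23/7⌉ of the month.
Days 1–7 hold the 1st Saturday, 8–14 the 2nd, 15–21 the 3rd, 22–28 the 4th, 29–31 the 5th.
23 is in the range for the 4th.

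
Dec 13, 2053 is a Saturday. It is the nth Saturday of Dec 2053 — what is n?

Day 13 falls in week ⌈13/7⌉ of the month.
Days 1–7 hold the 1st Saturday, 8–14 the 2nd, 15–21 the 3rd, 22–28 the 4th, 29–31 the 5th.
13 is in the range for the 2nd.

2nd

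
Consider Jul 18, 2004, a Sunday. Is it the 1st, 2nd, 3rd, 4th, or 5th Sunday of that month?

3rd

Day 18 falls in week ⌈18/7⌉ of the month.
Days 1–7 hold the 1st Sunday, 8–14 the 2nd, 15–21 the 3rd, 22–28 the 4th, 29–31 the 5th.
18 is in the range for the 3rd.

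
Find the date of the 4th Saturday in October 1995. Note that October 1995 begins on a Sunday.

October 1995 begins on a Sunday, so the first Saturday is October 7 (6 days later).
The 4th Saturday is 3 weeks later: 7 + 21 = 28.

October 28, 1995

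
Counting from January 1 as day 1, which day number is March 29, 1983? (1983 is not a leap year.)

Days in months before March: 31 + 28 = 59.
Plus 29 days into March → day 88.

88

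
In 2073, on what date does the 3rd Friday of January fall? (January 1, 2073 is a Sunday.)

20 January 2073

January 2073 begins on a Sunday, so the first Friday is January 6 (5 days later).
The 3rd Friday is 2 weeks later: 6 + 14 = 20.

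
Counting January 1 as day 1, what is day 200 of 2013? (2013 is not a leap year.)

July 19, 2013

January has 31 days (200 − 31 = 169 remain).
February has 28 days (169 − 28 = 141 remain).
March has 31 days (141 − 31 = 110 remain).
April has 30 days (110 − 30 = 80 remain).
May has 31 days (80 − 31 = 49 remain).
June has 30 days (49 − 30 = 19 remain).
19 into July → July 19.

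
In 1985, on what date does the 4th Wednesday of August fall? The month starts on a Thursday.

August 1985 begins on a Thursday, so the first Wednesday is August 7 (6 days later).
The 4th Wednesday is 3 weeks later: 7 + 21 = 28.

August 28, 1985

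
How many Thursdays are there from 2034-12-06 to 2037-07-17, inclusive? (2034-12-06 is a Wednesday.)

137

2034-12-06 is a Wednesday; the first Thursday on or after it is 2034-12-07 (1 day later).
From 2034-12-07 to 2037-07-17: 24 + 365 + 366 + 198 = 953 days (rest of 2034, 2035, 2036, to 2037-07-17 in 2037).
953 ÷ 7 = 136 full weeks with remainder 1, so 136 more Thursdays after the first → 137.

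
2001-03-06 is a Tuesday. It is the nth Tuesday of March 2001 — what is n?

Day 6 falls in week ⌈6/7⌉ of the month.
Days 1–7 hold the 1st Tuesday, 8–14 the 2nd, 15–21 the 3rd, 22–28 the 4th, 29–31 the 5th.
6 is in the range for the 1st.

1st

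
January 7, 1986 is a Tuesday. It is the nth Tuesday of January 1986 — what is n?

1st

Day 7 falls in week ⌈7/7⌉ of the month.
Days 1–7 hold the 1st Tuesday, 8–14 the 2nd, 15–21 the 3rd, 22–28 the 4th, 29–31 the 5th.
7 is in the range for the 1st.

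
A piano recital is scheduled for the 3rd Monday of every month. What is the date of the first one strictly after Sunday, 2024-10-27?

October 2024 starts on a Tuesday; its first Monday is the 7th, so the 3rd Monday is the 21st — 2024-10-21.
That is not after 2024-10-27, so look at November 2024.
November 2024 starts on a Friday; its first Monday is the 4th, so the 3rd Monday is the 18th — 2024-11-18.

2024-11-18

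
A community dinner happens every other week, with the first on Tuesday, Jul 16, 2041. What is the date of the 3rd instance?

The 3rd occurrence is 2 intervals after the first: 2 × 14 = 28 days after Jul 16, 2041.
Jul has 31 days — 15 days to the end of Jul leaves 13.
13 days into Aug → Aug 13, 2041.

Aug 13, 2041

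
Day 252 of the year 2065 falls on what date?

January has 31 days (252 − 31 = 221 remain).
February has 28 days (221 − 28 = 193 remain).
March has 31 days (193 − 31 = 162 remain).
April has 30 days (162 − 30 = 132 remain).
May has 31 days (132 − 31 = 101 remain).
June has 30 days (101 − 30 = 71 remain).
July has 31 days (71 − 31 = 40 remain).
August has 31 days (40 − 31 = 9 remain).
9 into September → September 9.

September 9, 2065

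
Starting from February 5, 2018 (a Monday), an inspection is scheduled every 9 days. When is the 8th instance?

April 9, 2018

The 8th occurrence is 7 intervals after the first: 7 × 9 = 63 days after February 5, 2018.
February has 28 days — 23 days to the end of February leaves 40.
March has 31 days (9 left).
9 days into April → April 9, 2018.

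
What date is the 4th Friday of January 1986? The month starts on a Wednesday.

1986-01-24

January 1986 begins on a Wednesday, so the first Friday is January 3 (2 days later).
The 4th Friday is 3 weeks later: 3 + 21 = 24.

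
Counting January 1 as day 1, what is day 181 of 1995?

January has 31 days (181 − 31 = 150 remain).
February has 28 days (150 − 28 = 122 remain).
March has 31 days (122 − 31 = 91 remain).
April has 30 days (91 − 30 = 61 remain).
May has 31 days (61 − 31 = 30 remain).
30 into June → June 30.

1995-06-30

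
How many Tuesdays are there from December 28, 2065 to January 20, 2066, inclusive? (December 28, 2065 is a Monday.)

4

December 28, 2065 is a Monday; the first Tuesday on or after it is December 29, 2065 (1 day later).
From December 29, 2065 to January 20, 2066: 2 + 20 = 22 days (rest of December, January).
22 ÷ 7 = 3 full weeks with remainder 1, so 3 more Tuesdays after the first → 4.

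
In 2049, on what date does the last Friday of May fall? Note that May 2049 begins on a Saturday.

May 2049 begins on a Saturday, so the first Friday is May 7 (6 days later).
May 2049 has 31 days. Adding weeks: 7, 14, 21, 28 — the last one ≤ 31 is the 28th.

May 28, 2049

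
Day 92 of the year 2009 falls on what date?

Apr 2, 2009

Jan has 31 days (92 − 31 = 61 remain).
Feb has 28 days (61 − 28 = 33 remain).
Mar has 31 days (33 − 31 = 2 remain).
2 into Apr → Apr 2.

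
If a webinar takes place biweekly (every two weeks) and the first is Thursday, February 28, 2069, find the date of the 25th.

The 25th occurrence is 24 intervals after the first: 24 × 14 = 336 days after February 28, 2069.
February has 28 days — 0 days to the end of February leaves 336.
March has 31 days (305 left).
April has 30 days (275 left).
May has 31 days (244 left).
June has 30 days (214 left).
July has 31 days (183 left).
August has 31 days (152 left).
September has 30 days (122 left).
October has 31 days (91 left).
November has 30 days (61 left).
December has 31 days (30 left).
30 days into January → January 30, 2070.

January 30, 2070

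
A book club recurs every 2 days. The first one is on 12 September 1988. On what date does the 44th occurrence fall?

7 December 1988

The 44th occurrence is 43 intervals after the first: 43 × 2 = 86 days after 12 September 1988.
September has 30 days — 18 days to the end of September leaves 68.
October has 31 days (37 left).
November has 30 days (7 left).
7 days into December → 7 December 1988.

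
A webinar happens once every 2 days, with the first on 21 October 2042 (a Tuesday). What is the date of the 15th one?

The 15th occurrence is 14 intervals after the first: 14 × 2 = 28 days after 21 October 2042.
October has 31 days — 10 days to the end of October leaves 18.
18 days into November → 18 November 2042.

18 November 2042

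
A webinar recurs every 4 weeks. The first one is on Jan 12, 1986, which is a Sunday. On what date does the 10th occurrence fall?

The 10th occurrence is 9 intervals after the first: 9 × 28 = 252 days after Jan 12, 1986.
Jan has 31 days — 19 days to the end of Jan leaves 233.
Feb has 28 days (205 left).
Mar has 31 days (174 left).
Apr has 30 days (144 left).
May has 31 days (113 left).
Jun has 30 days (83 left).
Jul has 31 days (52 left).
Aug has 31 days (21 left).
21 days into Sep → Sep 21, 1986.

Sep 21, 1986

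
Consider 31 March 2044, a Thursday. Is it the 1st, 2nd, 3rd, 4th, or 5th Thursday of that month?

5th

Day 31 falls in week ⌈31/7⌉ of the month.
Days 1–7 hold the 1st Thursday, 8–14 the 2nd, 15–21 the 3rd, 22–28 the 4th, 29–31 the 5th.
31 is in the range for the 5th.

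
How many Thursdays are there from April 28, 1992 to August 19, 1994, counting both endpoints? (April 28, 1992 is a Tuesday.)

121

April 28, 1992 is a Tuesday; the first Thursday on or after it is April 30, 1992 (2 days later).
From April 30, 1992 to August 19, 1994: 245 + 365 + 231 = 841 days (rest of 1992, 1993, to August 19, 1994 in 1994).
841 ÷ 7 = 120 full weeks with remainder 1, so 120 more Thursdays after the first → 121.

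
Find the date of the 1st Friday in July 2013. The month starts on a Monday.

July 2013 begins on a Monday, so the first Friday is July 5 (4 days later).

5 July 2013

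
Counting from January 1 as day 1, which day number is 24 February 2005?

55

Days in months before February: 31 = 31.
Plus 24 days into February → day 55.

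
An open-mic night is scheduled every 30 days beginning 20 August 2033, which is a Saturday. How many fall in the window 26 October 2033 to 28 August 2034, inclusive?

10

Occurrences land 30·i days after 20 August 2033 for i = 0, 1, 2, …
26 October 2033 is 67 days after the start; 67 ÷ 30 = 2 remainder 7; since the remainder is 7, round up to i = 3. First occurrence in the window: #4 on 18 November 2033 (3×30 = 90 days in).
28 August 2034 is 373 days after the start; 373 ÷ 30 = 12 remainder 13. Last occurrence in the window: #13 on 15 August 2034.
Occurrences #4 through #13: 10 in total.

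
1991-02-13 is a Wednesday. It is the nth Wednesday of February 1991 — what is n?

Day 13 falls in week ⌈13/7⌉ of the month.
Days 1–7 hold the 1st Wednesday, 8–14 the 2nd, 15–21 the 3rd, 22–28 the 4th, 29–31 the 5th.
13 is in the range for the 2nd.

2nd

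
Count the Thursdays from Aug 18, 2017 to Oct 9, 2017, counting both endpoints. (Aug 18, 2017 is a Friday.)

Aug 18, 2017 is a Friday; the first Thursday on or after it is Aug 24, 2017 (6 days later).
From Aug 24, 2017 to Oct 9, 2017: 7 + 30 + 9 = 46 days (rest of Aug, Sep, Oct).
46 ÷ 7 = 6 full weeks with remainder 4, so 6 more Thursdays after the first → 7.

7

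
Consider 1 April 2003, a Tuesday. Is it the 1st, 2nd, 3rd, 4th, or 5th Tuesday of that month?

1st

Day 1 falls in week ⌈1/7⌉ of the month.
Days 1–7 hold the 1st Tuesday, 8–14 the 2nd, 15–21 the 3rd, 22–28 the 4th, 29–31 the 5th.
1 is in the range for the 1st.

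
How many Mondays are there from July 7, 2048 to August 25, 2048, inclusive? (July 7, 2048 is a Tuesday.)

July 7, 2048 is a Tuesday; the first Monday on or after it is July 13, 2048 (6 days later).
From July 13, 2048 to August 25, 2048: 18 + 25 = 43 days (rest of July, August).
43 ÷ 7 = 6 full weeks with remainder 1, so 6 more Mondays after the first → 7.

7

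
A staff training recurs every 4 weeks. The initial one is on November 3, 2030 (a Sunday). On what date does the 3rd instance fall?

The 3rd occurrence is 2 intervals after the first: 2 × 28 = 56 days after November 3, 2030.
November has 30 days — 27 days to the end of November leaves 29.
29 days into December → December 29, 2030.

December 29, 2030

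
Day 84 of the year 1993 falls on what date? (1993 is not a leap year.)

25 March 1993

January has 31 days (84 − 31 = 53 remain).
February has 28 days (53 − 28 = 25 remain).
25 into March → March 25.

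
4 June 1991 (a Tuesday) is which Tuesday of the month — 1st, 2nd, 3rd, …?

1st

Day 4 falls in week ⌈4/7⌉ of the month.
Days 1–7 hold the 1st Tuesday, 8–14 the 2nd, 15–21 the 3rd, 22–28 the 4th, 29–31 the 5th.
4 is in the range for the 1st.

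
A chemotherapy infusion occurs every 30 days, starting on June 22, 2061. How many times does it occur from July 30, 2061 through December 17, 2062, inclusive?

Occurrences land 30·i days after June 22, 2061 for i = 0, 1, 2, …
July 30, 2061 is 38 days after the start; 38 ÷ 30 = 1 remainder 8; since the remainder is 8, round up to i = 2. First occurrence in the window: #3 on August 21, 2061 (2×30 = 60 days in).
December 17, 2062 is 543 days after the start; 543 ÷ 30 = 18 remainder 3. Last occurrence in the window: #19 on December 14, 2062.
Occurrences #3 through #19: 17 in total.

17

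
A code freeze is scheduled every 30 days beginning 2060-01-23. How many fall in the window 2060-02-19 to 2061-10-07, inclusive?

Occurrences land 30·i days after 2060-01-23 for i = 0, 1, 2, …
2060-02-19 is 27 days after the start; 27 ÷ 30 = 0 remainder 27; since the remainder is 27, round up to i = 1. First occurrence in the window: #2 on 2060-02-22 (1×30 = 30 days in).
2061-10-07 is 623 days after the start; 623 ÷ 30 = 20 remainder 23. Last occurrence in the window: #21 on 2061-09-14.
Occurrences #2 through #21: 20 in total.

20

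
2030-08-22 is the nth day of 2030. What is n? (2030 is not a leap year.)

234

Days in months before August: 31 + 28 + 31 + 30 + 31 + 30 + 31 = 212.
Plus 22 days into August → day 234.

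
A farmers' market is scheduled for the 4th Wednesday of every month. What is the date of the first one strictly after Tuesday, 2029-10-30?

October 2029 starts on a Monday; its first Wednesday is the 3rd, so the 4th Wednesday is the 24th — 2029-10-24.
That is not after 2029-10-30, so look at November 2029.
November 2029 starts on a Thursday; its first Wednesday is the 7th, so the 4th Wednesday is the 28th — 2029-11-28.

2029-11-28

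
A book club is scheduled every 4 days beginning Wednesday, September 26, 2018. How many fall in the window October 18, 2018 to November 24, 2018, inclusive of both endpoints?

9

Occurrences land 4·i days after September 26, 2018 for i = 0, 1, 2, …
October 18, 2018 is 22 days after the start; 22 ÷ 4 = 5 remainder 2; since the remainder is 2, round up to i = 6. First occurrence in the window: #7 on October 20, 2018 (6×4 = 24 days in).
November 24, 2018 is 59 days after the start; 59 ÷ 4 = 14 remainder 3. Last occurrence in the window: #15 on November 21, 2018.
Occurrences #7 through #15: 9 in total.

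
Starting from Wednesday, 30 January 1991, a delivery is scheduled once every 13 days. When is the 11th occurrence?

The 11th occurrence is 10 intervals after the first: 10 × 13 = 130 days after 30 January 1991.
January has 31 days — 1 day to the end of January leaves 129.
February has 28 days (101 left).
March has 31 days (70 left).
April has 30 days (40 left).
May has 31 days (9 left).
9 days into June → 9 June 1991.

9 June 1991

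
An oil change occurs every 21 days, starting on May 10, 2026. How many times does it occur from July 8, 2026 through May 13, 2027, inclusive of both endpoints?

15

Occurrences land 21·i days after May 10, 2026 for i = 0, 1, 2, …
July 8, 2026 is 59 days after the start; 59 ÷ 21 = 2 remainder 17; since the remainder is 17, round up to i = 3. First occurrence in the window: #4 on July 12, 2026 (3×21 = 63 days in).
May 13, 2027 is 368 days after the start; 368 ÷ 21 = 17 remainder 11. Last occurrence in the window: #18 on May 2, 2027.
Occurrences #4 through #18: 15 in total.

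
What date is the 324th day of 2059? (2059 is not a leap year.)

Jan has 31 days (324 − 31 = 293 remain).
Feb has 28 days (293 − 28 = 265 remain).
Mar has 31 days (265 − 31 = 234 remain).
Apr has 30 days (234 − 30 = 204 remain).
May has 31 days (204 − 31 = 173 remain).
Jun has 30 days (173 − 30 = 143 remain).
Jul has 31 days (143 − 31 = 112 remain).
Aug has 31 days (112 − 31 = 81 remain).
Sep has 30 days (81 − 30 = 51 remain).
Oct has 31 days (51 − 31 = 20 remain).
20 into Nov → Nov 20.

Nov 20, 2059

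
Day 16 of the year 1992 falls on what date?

January 16, 1992

16 into January → January 16.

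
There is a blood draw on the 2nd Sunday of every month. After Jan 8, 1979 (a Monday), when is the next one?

Jan 1979 starts on a Monday; its first Sunday is the 7th, so the 2nd Sunday is the 14th — Jan 14, 1979.
Jan 14, 1979 is after Jan 8, 1979, so that is the next one.

Jan 14, 1979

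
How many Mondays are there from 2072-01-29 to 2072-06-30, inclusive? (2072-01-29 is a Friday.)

2072-01-29 is a Friday; the first Monday on or after it is 2072-02-01 (3 days later).
From 2072-02-01 to 2072-06-30: 28 + 31 + 30 + 31 + 30 = 150 days (rest of February, March, April, May, June).
150 ÷ 7 = 21 full weeks with remainder 3, so 21 more Mondays after the first → 22.

22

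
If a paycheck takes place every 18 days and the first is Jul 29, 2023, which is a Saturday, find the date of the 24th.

The 24th occurrence is 23 intervals after the first: 23 × 18 = 414 days after Jul 29, 2023.
Jul has 31 days — 2 days to the end of Jul leaves 412.
From end of Jul to end of 2023 is 153 days (259 left).
Jan has 31 days (228 left).
Feb has 29 days (199 left).
Mar has 31 days (168 left).
Apr has 30 days (138 left).
May has 31 days (107 left).
Jun has 30 days (77 left).
Jul has 31 days (46 left).
Aug has 31 days (15 left).
15 days into Sep → Sep 15, 2024.

Sep 15, 2024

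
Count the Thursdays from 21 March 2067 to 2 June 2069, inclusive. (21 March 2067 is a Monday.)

21 March 2067 is a Monday; the first Thursday on or after it is 24 March 2067 (3 days later).
From 24 March 2067 to 2 June 2069: 282 + 366 + 153 = 801 days (rest of 2067, 2068, to 2 June 2069 in 2069).
801 ÷ 7 = 114 full weeks with remainder 3, so 114 more Thursdays after the first → 115.

115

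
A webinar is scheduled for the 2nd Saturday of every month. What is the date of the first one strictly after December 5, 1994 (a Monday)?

December 10, 1994

December 1994 starts on a Thursday; its first Saturday is the 3rd, so the 2nd Saturday is the 10th — December 10, 1994.
December 10, 1994 is after December 5, 1994, so that is the next one.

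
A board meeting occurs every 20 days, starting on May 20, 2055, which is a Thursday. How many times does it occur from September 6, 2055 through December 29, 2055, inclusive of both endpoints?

Occurrences land 20·i days after May 20, 2055 for i = 0, 1, 2, …
September 6, 2055 is 109 days after the start; 109 ÷ 20 = 5 remainder 9; since the remainder is 9, round up to i = 6. First occurrence in the window: #7 on September 17, 2055 (6×20 = 120 days in).
December 29, 2055 is 223 days after the start; 223 ÷ 20 = 11 remainder 3. Last occurrence in the window: #12 on December 26, 2055.
Occurrences #7 through #12: 6 in total.

6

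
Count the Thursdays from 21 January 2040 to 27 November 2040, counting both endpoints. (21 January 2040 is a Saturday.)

21 January 2040 is a Saturday; the first Thursday on or after it is 26 January 2040 (5 days later).
From 26 January 2040 to 27 November 2040: 5 + 29 + 31 + 30 + 31 + 30 + 31 + 31 + 30 + 31 + 27 = 306 days (rest of January, February, March, April, May, June, July, August, September, October, November).
306 ÷ 7 = 43 full weeks with remainder 5, so 43 more Thursdays after the first → 44.

44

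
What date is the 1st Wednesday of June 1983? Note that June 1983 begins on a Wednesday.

June 1, 1983

June 1983 begins on a Wednesday, so the first Wednesday is June 1.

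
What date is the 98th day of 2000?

January has 31 days (98 − 31 = 67 remain).
February has 29 days (67 − 29 = 38 remain).
March has 31 days (38 − 31 = 7 remain).
7 into April → April 7.

2000-04-07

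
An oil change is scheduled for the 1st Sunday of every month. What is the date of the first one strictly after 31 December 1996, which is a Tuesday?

5 January 1997

December 1996 starts on a Sunday, so its 1st Sunday is 1 December 1996.
That is not after 31 December 1996, so look at January 1997.
January 1997 starts on a Wednesday, so its 1st Sunday is 5 January 1997 (4 days in).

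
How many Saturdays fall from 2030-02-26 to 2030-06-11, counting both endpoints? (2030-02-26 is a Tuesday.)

2030-02-26 is a Tuesday; the first Saturday on or after it is 2030-03-02 (4 days later).
From 2030-03-02 to 2030-06-11: 29 + 30 + 31 + 11 = 101 days (rest of March, April, May, June).
101 ÷ 7 = 14 full weeks with remainder 3, so 14 more Saturdays after the first → 15.

15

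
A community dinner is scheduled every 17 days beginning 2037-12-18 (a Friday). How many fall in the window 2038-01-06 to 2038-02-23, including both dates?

2

Occurrences land 17·i days after 2037-12-18 for i = 0, 1, 2, …
2038-01-06 is 19 days after the start; 19 ÷ 17 = 1 remainder 2; since the remainder is 2, round up to i = 2. First occurrence in the window: #3 on 2038-01-21 (2×17 = 34 days in).
2038-02-23 is 67 days after the start; 67 ÷ 17 = 3 remainder 16. Last occurrence in the window: #4 on 2038-02-07.
Occurrences #3 through #4: 2 in total.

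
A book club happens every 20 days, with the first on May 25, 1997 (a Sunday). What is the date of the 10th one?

The 10th occurrence is 9 intervals after the first: 9 × 20 = 180 days after May 25, 1997.
May has 31 days — 6 days to the end of May leaves 174.
Jun has 30 days (144 left).
Jul has 31 days (113 left).
Aug has 31 days (82 left).
Sep has 30 days (52 left).
Oct has 31 days (21 left).
21 days into Nov → Nov 21, 1997.

Nov 21, 1997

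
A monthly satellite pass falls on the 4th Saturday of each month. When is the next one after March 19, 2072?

March 2072 starts on a Tuesday; its first Saturday is the 5th, so the 4th Saturday is the 26th — March 26, 2072.
March 26, 2072 is after March 19, 2072, so that is the next one.

March 26, 2072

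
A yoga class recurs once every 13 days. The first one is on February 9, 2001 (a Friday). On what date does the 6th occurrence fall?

April 15, 2001

The 6th occurrence is 5 intervals after the first: 5 × 13 = 65 days after February 9, 2001.
February has 28 days — 19 days to the end of February leaves 46.
March has 31 days (15 left).
15 days into April → April 15, 2001.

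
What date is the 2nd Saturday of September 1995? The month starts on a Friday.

9 September 1995

September 1995 begins on a Friday, so the first Saturday is September 2 (1 day later).
The 2nd Saturday is 1 weeks later: 2 + 7 = 9.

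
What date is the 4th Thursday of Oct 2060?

Oct 28, 2060

Oct 2060 begins on a Friday, so the first Thursday is Oct 7 (6 days later).
The 4th Thursday is 3 weeks later: 7 + 21 = 28.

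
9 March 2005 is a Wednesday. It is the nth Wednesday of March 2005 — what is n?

Day 9 falls in week ⌈9/7⌉ of the month.
Days 1–7 hold the 1st Wednesday, 8–14 the 2nd, 15–21 the 3rd, 22–28 the 4th, 29–31 the 5th.
9 is in the range for the 2nd.

2nd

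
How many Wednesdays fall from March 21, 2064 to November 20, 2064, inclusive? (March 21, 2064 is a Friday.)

March 21, 2064 is a Friday; the first Wednesday on or after it is March 26, 2064 (5 days later).
From March 26, 2064 to November 20, 2064: 5 + 30 + 31 + 30 + 31 + 31 + 30 + 31 + 20 = 239 days (rest of March, April, May, June, July, August, September, October, November).
239 ÷ 7 = 34 full weeks with remainder 1, so 34 more Wednesdays after the first → 35.

35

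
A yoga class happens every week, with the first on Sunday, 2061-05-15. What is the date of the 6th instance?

The 6th occurrence is 5 intervals after the first: 5 × 7 = 35 days after 2061-05-15.
May has 31 days — 16 days to the end of May leaves 19.
19 days into June → 2061-06-19.

2061-06-19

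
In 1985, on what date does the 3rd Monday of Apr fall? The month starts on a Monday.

Apr 1985 begins on a Monday, so the first Monday is Apr 1.
The 3rd Monday is 2 weeks later: 1 + 14 = 15.

Apr 15, 1985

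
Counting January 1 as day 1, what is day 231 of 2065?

2065-08-19

January has 31 days (231 − 31 = 200 remain).
February has 28 days (200 − 28 = 172 remain).
March has 31 days (172 − 31 = 141 remain).
April has 30 days (141 − 30 = 111 remain).
May has 31 days (111 − 31 = 80 remain).
June has 30 days (80 − 30 = 50 remain).
July has 31 days (50 − 31 = 19 remain).
19 into August → August 19.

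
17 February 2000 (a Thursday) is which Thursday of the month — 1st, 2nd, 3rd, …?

3rd

Day 17 falls in week ⌈17/7⌉ of the month.
Days 1–7 hold the 1st Thursday, 8–14 the 2nd, 15–21 the 3rd, 22–28 the 4th, 29–31 the 5th.
17 is in the range for the 3rd.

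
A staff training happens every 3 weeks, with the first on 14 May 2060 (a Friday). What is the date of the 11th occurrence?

10 December 2060

The 11th occurrence is 10 intervals after the first: 10 × 21 = 210 days after 14 May 2060.
May has 31 days — 17 days to the end of May leaves 193.
June has 30 days (163 left).
July has 31 days (132 left).
August has 31 days (101 left).
September has 30 days (71 left).
October has 31 days (40 left).
November has 30 days (10 left).
10 days into December → 10 December 2060.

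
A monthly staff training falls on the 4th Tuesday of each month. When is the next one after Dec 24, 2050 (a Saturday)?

Dec 2050 starts on a Thursday; its first Tuesday is the 6th, so the 4th Tuesday is the 27th — Dec 27, 2050.
Dec 27, 2050 is after Dec 24, 2050, so that is the next one.

Dec 27, 2050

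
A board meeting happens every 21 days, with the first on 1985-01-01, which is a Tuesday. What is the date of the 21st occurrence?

The 21st occurrence is 20 intervals after the first: 20 × 21 = 420 days after 1985-01-01.
January has 31 days — 30 days to the end of January leaves 390.
February has 28 days (362 left).
March has 31 days (331 left).
April has 30 days (301 left).
May has 31 days (270 left).
June has 30 days (240 left).
July has 31 days (209 left).
August has 31 days (178 left).
September has 30 days (148 left).
October has 31 days (117 left).
November has 30 days (87 left).
December has 31 days (56 left).
January has 31 days (25 left).
25 days into February → 1986-02-25.

1986-02-25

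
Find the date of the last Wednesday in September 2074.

The first Wednesday of September 2074 is September 5.
September 2074 has 30 days. Adding weeks: 5, 12, 19, 26 — the last one ≤ 30 is the 26th.

2074-09-26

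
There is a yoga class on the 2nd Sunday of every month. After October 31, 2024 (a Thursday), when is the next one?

November 10, 2024

October 2024 starts on a Tuesday; its first Sunday is the 6th, so the 2nd Sunday is the 13th — October 13, 2024.
That is not after October 31, 2024, so look at November 2024.
November 2024 starts on a Friday; its first Sunday is the 3rd, so the 2nd Sunday is the 10th — November 10, 2024.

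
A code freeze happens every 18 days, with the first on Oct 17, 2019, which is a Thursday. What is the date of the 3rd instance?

Nov 22, 2019

The 3rd occurrence is 2 intervals after the first: 2 × 18 = 36 days after Oct 17, 2019.
Oct has 31 days — 14 days to the end of Oct leaves 22.
22 days into Nov → Nov 22, 2019.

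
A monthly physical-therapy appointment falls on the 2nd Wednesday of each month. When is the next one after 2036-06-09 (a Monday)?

2036-06-11

June 2036 starts on a Sunday; its first Wednesday is the 4th, so the 2nd Wednesday is the 11th — 2036-06-11.
2036-06-11 is after 2036-06-09, so that is the next one.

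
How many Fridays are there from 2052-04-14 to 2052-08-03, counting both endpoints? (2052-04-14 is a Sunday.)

2052-04-14 is a Sunday; the first Friday on or after it is 2052-04-19 (5 days later).
From 2052-04-19 to 2052-08-03: 11 + 31 + 30 + 31 + 3 = 106 days (rest of April, May, June, July, August).
106 ÷ 7 = 15 full weeks with remainder 1, so 15 more Fridays after the first → 16.

16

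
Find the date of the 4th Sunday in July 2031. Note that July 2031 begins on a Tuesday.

2031-07-27

July 2031 begins on a Tuesday, so the first Sunday is July 6 (5 days later).
The 4th Sunday is 3 weeks later: 6 + 21 = 27.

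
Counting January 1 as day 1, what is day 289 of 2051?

October 16, 2051

January has 31 days (289 − 31 = 258 remain).
February has 28 days (258 − 28 = 230 remain).
March has 31 days (230 − 31 = 199 remain).
April has 30 days (199 − 30 = 169 remain).
May has 31 days (169 − 31 = 138 remain).
June has 30 days (138 − 30 = 108 remain).
July has 31 days (108 − 31 = 77 remain).
August has 31 days (77 − 31 = 46 remain).
September has 30 days (46 − 30 = 16 remain).
16 into October → October 16.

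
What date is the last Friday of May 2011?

The first Friday of May 2011 is May 6.
May 2011 has 31 days. Adding weeks: 6, 13, 20, 27 — the last one ≤ 31 is the 27th.

May 27, 2011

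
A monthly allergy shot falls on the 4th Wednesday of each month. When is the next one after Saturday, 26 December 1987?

December 1987 starts on a Tuesday; its first Wednesday is the 2nd, so the 4th Wednesday is the 23rd — 23 December 1987.
That is not after 26 December 1987, so look at January 1988.
January 1988 starts on a Friday; its first Wednesday is the 6th, so the 4th Wednesday is the 27th — 27 January 1988.

27 January 1988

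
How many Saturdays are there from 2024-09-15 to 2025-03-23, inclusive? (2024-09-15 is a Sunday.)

2024-09-15 is a Sunday; the first Saturday on or after it is 2024-09-21 (6 days later).
From 2024-09-21 to 2025-03-23: 9 + 31 + 30 + 31 + 31 + 28 + 23 = 183 days (rest of September, October, November, December, January, February, March).
183 ÷ 7 = 26 full weeks with remainder 1, so 26 more Saturdays after the first → 27.

27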